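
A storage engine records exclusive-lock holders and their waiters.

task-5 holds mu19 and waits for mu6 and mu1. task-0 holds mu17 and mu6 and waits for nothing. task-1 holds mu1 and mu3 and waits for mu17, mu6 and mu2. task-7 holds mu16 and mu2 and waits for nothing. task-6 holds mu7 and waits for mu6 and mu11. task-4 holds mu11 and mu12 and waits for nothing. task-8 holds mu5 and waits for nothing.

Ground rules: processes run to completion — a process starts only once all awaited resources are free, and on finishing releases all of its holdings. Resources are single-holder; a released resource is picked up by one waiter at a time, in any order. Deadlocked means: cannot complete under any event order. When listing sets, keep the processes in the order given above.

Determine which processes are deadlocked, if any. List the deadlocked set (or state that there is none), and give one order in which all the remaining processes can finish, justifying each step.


The deadlocked set is empty.
Key observation: all waits point, directly or indirectly, at processes that can finish, so nothing is permanently blocked.
A valid finishing order for the others: task-8, task-0, task-7, task-1, task-4, task-6, task-5.
Verifying each step:
  run task-8 (it waits on nothing); releases mu5
  run task-0 (it waits on nothing); releases mu17 and mu6
  run task-7 (it waits on nothing); releases mu16 and mu2
  task-1: everything it awaited (mu17, mu6 and mu2) is free; runs, freeing mu1 and mu3
  run task-4 (it waits on nothing); releases mu11 and mu12
  task-6: everything it awaited (mu6 and mu11) is free; runs, freeing mu7
  task-5: everything it awaited (mu6 and mu1) is free; runs, freeing mu19


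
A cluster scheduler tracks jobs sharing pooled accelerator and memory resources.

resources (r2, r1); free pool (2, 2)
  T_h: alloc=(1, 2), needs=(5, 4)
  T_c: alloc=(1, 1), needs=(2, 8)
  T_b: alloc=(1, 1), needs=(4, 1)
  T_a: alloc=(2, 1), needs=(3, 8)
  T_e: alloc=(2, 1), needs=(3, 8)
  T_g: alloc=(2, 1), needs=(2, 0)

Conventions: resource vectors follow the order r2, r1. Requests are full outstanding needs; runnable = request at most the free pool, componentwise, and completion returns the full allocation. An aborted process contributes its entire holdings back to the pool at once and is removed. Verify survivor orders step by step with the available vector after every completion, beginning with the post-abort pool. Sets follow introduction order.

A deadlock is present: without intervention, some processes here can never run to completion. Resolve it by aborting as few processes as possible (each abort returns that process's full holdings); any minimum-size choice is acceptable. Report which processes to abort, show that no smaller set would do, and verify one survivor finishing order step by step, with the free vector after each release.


Minimum abort set: T_c and T_e.
Key observation: T_a was stuck for good until T_c and T_e gave back (3, 2); in the order shown it finishes at step 4.
Minimality, checking each single-abort alternative: T_h alone leaves T_c blocked (short on r1); T_c alone leaves T_a blocked (short on r1); T_b alone leaves T_c blocked (short on r1); T_a alone leaves T_c blocked (short on r1); T_e alone leaves T_c blocked (short on r1); T_g alone leaves T_c blocked (short on r1).
The survivors complete as T_g, T_b, T_h, T_a. Check, step by step (starting from the post-abort pool):
  pool = (5, 4)
  run T_g (needs (2, 0), free (5, 4)); after release of (2, 1) the pool is (7, 5)
  run T_b (needs (4, 1), free (7, 5)); after release of (1, 1) the pool is (8, 6)
  run T_h (needs (5, 4), free (8, 6)); after release of (1, 2) the pool is (9, 8)
  run T_a (needs (3, 8), free (9, 8)); after release of (2, 1) the pool is (11, 9)


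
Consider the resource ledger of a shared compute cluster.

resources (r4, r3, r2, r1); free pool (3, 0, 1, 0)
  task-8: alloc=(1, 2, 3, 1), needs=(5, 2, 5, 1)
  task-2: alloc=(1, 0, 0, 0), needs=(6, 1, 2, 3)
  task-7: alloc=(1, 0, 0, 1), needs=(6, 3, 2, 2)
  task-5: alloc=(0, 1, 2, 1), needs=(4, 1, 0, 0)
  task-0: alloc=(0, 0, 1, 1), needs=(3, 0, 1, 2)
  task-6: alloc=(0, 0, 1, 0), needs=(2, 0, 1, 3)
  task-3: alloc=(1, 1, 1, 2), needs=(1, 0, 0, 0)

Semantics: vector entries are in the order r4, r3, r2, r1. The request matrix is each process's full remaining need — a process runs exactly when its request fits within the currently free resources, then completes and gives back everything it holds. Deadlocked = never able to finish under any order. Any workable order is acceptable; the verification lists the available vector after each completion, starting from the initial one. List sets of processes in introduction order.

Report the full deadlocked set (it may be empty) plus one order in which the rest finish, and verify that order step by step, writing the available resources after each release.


Deadlocked set: task-8, task-2 and task-7.
Key observation: after task-3, task-0, task-5, task-6 complete, (4, 2, 6, 4) is the best the pool ever gets, yet each leftover process wants more r4.
One completion order for the rest: task-3, task-0, task-5, task-6. Verifying each step:
  pool = (3, 0, 1, 0)
  task-3 needs (1, 0, 0, 0) <= (3, 0, 1, 0) -> finishes; pool += (1, 1, 1, 2) = (4, 1, 2, 2)
  task-0 needs (3, 0, 1, 2) <= (4, 1, 2, 2) -> finishes; pool += (0, 0, 1, 1) = (4, 1, 3, 3)
  task-5 needs (4, 1, 0, 0) <= (4, 1, 3, 3) -> finishes; pool += (0, 1, 2, 1) = (4, 2, 5, 4)
  task-6 needs (2, 0, 1, 3) <= (4, 2, 5, 4) -> finishes; pool += (0, 0, 1, 0) = (4, 2, 6, 4)
The blocked processes can never fit:
  task-8 cannot run: need (5, 2, 5, 1) vs free (4, 2, 6, 4) (insufficient r4)
  task-2 cannot run: need (6, 1, 2, 3) vs free (4, 2, 6, 4) (insufficient r4)
  task-7 cannot run: need (6, 3, 2, 2) vs free (4, 2, 6, 4) (insufficient r4 and r3)


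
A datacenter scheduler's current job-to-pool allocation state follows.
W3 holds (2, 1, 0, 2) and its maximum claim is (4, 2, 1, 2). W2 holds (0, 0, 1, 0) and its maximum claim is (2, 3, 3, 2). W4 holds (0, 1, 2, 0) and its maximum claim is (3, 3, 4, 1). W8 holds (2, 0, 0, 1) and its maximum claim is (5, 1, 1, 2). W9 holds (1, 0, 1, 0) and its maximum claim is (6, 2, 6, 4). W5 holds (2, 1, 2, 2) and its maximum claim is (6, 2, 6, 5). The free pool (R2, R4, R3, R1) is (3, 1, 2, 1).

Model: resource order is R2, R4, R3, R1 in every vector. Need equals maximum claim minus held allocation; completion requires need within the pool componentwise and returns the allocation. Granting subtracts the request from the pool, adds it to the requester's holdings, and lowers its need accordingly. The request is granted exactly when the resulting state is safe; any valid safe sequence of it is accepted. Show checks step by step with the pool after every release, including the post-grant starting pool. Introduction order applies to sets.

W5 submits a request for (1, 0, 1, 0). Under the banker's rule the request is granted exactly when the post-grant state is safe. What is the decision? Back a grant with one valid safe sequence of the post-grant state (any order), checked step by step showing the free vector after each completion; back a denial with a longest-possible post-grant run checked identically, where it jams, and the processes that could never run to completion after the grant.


DENY. Granting would leave the state unsafe.
Key observation: the pool after W3, W8 is (6, 2, 1, 4); every surviving request exceeds it in R3, so progress ends there.
Pretend the grant happened; the run W3, W8 goes as far as possible. Check, step by step:
  pool = (2, 1, 1, 1)
  W3 needs (2, 1, 1, 0) <= (2, 1, 1, 1) -> finishes; pool += (2, 1, 0, 2) = (4, 2, 1, 3)
  W8 needs (3, 1, 1, 1) <= (4, 2, 1, 3) -> finishes; pool += (2, 0, 0, 1) = (6, 2, 1, 4)
  blocked: W2 wants (2, 3, 2, 2), pool (6, 2, 1, 4) — not enough R4 and R3
  blocked: W4 wants (3, 2, 2, 1), pool (6, 2, 1, 4) — not enough R3
  blocked: W9 wants (5, 2, 5, 4), pool (6, 2, 1, 4) — not enough R3
  blocked: W5 wants (3, 1, 3, 3), pool (6, 2, 1, 4) — not enough R3
Processes that could never finish after the grant: W2, W4, W9 and W5.


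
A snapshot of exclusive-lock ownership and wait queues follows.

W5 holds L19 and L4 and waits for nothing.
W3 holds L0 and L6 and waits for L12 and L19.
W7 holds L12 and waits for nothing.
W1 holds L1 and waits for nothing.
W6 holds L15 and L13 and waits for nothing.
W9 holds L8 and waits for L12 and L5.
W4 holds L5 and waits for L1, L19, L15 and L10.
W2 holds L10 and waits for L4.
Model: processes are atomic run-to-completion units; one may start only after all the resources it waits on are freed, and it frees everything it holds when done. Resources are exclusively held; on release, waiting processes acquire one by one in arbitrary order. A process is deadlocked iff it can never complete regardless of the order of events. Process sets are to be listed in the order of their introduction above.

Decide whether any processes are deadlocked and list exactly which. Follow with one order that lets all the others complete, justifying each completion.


The deadlocked set is empty.
Key observation: the waits form no ring: some process can always run, and its releases unblock the others one by one.
The rest can finish in the order W7, W1, W5, W2, W3, W6, W4, W9.
Check, step by step:
  W7: no waits; runs immediately, freeing L12
  W1: no waits; runs immediately, freeing L1
  W5: no waits; runs immediately, freeing L19 and L4
  W2: everything it awaited (L4) is free; runs, freeing L10
  W3: everything it awaited (L12 and L19) is free; runs, freeing L0 and L6
  W6: no waits; runs immediately, freeing L15 and L13
  W4: everything it awaited (L1, L19, L15 and L10) is free; runs, freeing L5
  W9: everything it awaited (L12 and L5) is free; runs, freeing L8


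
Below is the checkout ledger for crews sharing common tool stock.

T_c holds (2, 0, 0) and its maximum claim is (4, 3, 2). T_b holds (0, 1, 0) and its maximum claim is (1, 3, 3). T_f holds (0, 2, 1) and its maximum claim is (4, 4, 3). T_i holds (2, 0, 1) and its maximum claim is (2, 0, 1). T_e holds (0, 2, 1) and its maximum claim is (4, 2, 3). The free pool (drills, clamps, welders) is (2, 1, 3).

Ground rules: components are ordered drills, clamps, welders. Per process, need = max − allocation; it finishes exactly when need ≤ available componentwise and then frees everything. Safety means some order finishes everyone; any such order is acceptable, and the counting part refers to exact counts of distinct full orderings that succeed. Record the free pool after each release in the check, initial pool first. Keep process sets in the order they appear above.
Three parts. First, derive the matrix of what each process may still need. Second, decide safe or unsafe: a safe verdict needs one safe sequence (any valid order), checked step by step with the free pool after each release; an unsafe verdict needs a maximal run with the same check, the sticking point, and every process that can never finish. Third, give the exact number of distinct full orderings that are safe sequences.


(1) Need matrix, components ordered drills, clamps, welders:
  T_c: (2, 3, 2)
  T_b: (1, 2, 3)
  T_f: (4, 2, 2)
  T_i: (0, 0, 0)
  T_e: (4, 0, 2)
(2) SAFE — a valid safe sequence is T_i, T_e, T_b, T_f, T_c.
Key observation: T_e is the earliest step where a requested resource binds exactly: need (4, 0, 2), pool (4, 1, 4) at its turn.
Step-by-step check:
  pool = (2, 1, 3)
  T_i needs (0, 0, 0) <= (2, 1, 3) -> finishes; pool += (2, 0, 1) = (4, 1, 4)
  T_e needs (4, 0, 2) <= (4, 1, 4) -> finishes; pool += (0, 2, 1) = (4, 3, 5)
  T_b needs (1, 2, 3) <= (4, 3, 5) -> finishes; pool += (0, 1, 0) = (4, 4, 5)
  T_f needs (4, 2, 2) <= (4, 4, 5) -> finishes; pool += (0, 2, 1) = (4, 6, 6)
  T_c needs (2, 3, 2) <= (4, 6, 6) -> finishes; pool += (2, 0, 0) = (6, 6, 6)
(3) Precisely 6 of the possible complete orderings are safe sequences.


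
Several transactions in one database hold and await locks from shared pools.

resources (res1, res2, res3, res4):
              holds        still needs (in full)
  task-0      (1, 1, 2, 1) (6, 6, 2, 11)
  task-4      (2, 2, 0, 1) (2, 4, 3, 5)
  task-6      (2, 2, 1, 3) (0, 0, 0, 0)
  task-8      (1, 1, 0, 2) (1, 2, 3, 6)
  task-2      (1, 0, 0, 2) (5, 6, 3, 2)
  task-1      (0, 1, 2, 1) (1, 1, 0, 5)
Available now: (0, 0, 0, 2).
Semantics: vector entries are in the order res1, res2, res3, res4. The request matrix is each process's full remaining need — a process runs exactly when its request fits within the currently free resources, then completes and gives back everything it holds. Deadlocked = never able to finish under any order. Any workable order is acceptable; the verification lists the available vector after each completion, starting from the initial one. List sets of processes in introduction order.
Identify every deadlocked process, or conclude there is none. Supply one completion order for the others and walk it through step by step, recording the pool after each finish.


Nothing here is deadlocked.
Key observation: task-6 fits the free pool immediately, and its release cascades until everyone finishes.
The rest can finish in the order task-6, task-1, task-8, task-4, task-2, task-0. Check, step by step:
  pool = (0, 0, 0, 2)
  run task-6 (needs (0, 0, 0, 0), free (0, 0, 0, 2)); after release of (2, 2, 1, 3) the pool is (2, 2, 1, 5)
  run task-1 (needs (1, 1, 0, 5), free (2, 2, 1, 5)); after release of (0, 1, 2, 1) the pool is (2, 3, 3, 6)
  run task-8 (needs (1, 2, 3, 6), free (2, 3, 3, 6)); after release of (1, 1, 0, 2) the pool is (3, 4, 3, 8)
  run task-4 (needs (2, 4, 3, 5), free (3, 4, 3, 8)); after release of (2, 2, 0, 1) the pool is (5, 6, 3, 9)
  run task-2 (needs (5, 6, 3, 2), free (5, 6, 3, 9)); after release of (1, 0, 0, 2) the pool is (6, 6, 3, 11)
  run task-0 (needs (6, 6, 2, 11), free (6, 6, 3, 11)); after release of (1, 1, 2, 1) the pool is (7, 7, 5, 12)


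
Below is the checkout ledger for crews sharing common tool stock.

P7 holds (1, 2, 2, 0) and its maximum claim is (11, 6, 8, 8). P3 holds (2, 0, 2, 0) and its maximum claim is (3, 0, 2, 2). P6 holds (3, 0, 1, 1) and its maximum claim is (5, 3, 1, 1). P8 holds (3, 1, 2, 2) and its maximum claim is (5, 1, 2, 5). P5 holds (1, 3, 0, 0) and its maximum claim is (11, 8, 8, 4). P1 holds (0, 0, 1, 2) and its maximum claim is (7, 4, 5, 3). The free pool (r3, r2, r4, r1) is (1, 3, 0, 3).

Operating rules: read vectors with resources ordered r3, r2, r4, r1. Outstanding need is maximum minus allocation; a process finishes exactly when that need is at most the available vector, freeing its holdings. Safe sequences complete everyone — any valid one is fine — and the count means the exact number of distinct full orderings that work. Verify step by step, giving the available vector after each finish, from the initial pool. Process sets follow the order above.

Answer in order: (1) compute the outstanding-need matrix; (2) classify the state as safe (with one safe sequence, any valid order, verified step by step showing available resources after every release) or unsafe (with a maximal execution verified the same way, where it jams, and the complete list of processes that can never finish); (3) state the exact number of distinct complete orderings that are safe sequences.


(1) Remaining need (order r3, r2, r4, r1):
  P7: (10, 4, 6, 8)
  P3: (1, 0, 0, 2)
  P6: (2, 3, 0, 0)
  P8: (2, 0, 0, 3)
  P5: (10, 5, 8, 4)
  P1: (7, 4, 4, 1)
(2) UNSAFE — no complete ordering exists.
Key observation: P3, P6, P8, P1 can finish, but then (9, 4, 6, 8) is all there is, and the blocked group's r3 demands exceed it.
The run P3, P6, P8, P1 cannot be extended any further. Verifying each step:
  pool = (1, 3, 0, 3)
  P3: need (1, 0, 0, 2) fits (1, 3, 0, 3); releases (2, 0, 2, 0), pool now (3, 3, 2, 3)
  P6: need (2, 3, 0, 0) fits (3, 3, 2, 3); releases (3, 0, 1, 1), pool now (6, 3, 3, 4)
  P8: need (2, 0, 0, 3) fits (6, 3, 3, 4); releases (3, 1, 2, 2), pool now (9, 4, 5, 6)
  P1: need (7, 4, 4, 1) fits (9, 4, 5, 6); releases (0, 0, 1, 2), pool now (9, 4, 6, 8)
  blocked: P7 wants (10, 4, 6, 8), pool (9, 4, 6, 8) — not enough r3
  blocked: P5 wants (10, 5, 8, 4), pool (9, 4, 6, 8) — not enough r3, r2 and r4
Never able to finish: P7 and P5.
(3) Exactly 0 of the possible complete orderings are safe sequences.


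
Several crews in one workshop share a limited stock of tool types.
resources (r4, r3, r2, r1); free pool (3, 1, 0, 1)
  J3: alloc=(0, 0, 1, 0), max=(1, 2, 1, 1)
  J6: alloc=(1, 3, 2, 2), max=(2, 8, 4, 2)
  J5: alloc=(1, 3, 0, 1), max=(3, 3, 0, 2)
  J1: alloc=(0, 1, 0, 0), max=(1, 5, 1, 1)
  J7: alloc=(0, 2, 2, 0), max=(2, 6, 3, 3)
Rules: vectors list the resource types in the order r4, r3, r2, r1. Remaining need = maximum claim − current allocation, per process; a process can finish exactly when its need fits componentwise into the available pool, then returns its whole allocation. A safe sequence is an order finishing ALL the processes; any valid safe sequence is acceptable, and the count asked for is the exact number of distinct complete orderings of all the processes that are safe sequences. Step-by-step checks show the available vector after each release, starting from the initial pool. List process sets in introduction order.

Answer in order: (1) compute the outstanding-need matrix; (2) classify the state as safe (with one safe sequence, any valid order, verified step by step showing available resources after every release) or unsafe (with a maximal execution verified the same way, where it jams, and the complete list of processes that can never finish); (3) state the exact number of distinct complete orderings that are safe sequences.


(1) Remaining need (order r4, r3, r2, r1):
  J3: (1, 2, 0, 1)
  J6: (1, 5, 2, 0)
  J5: (2, 0, 0, 1)
  J1: (1, 4, 1, 1)
  J7: (2, 4, 1, 3)
(2) UNSAFE.
Key observation: after J5, J3, J1 the pool peaks at (4, 5, 1, 2), and each blocked process is short somewhere: J6 on r2; J7 on r1.
Going as far as possible: J5, J3, J1; after that, nothing fits. Verifying each step:
  pool = (3, 1, 0, 1)
  J5 needs (2, 0, 0, 1) <= (3, 1, 0, 1) -> finishes; pool += (1, 3, 0, 1) = (4, 4, 0, 2)
  J3 needs (1, 2, 0, 1) <= (4, 4, 0, 2) -> finishes; pool += (0, 0, 1, 0) = (4, 4, 1, 2)
  J1 needs (1, 4, 1, 1) <= (4, 4, 1, 2) -> finishes; pool += (0, 1, 0, 0) = (4, 5, 1, 2)
  blocked: J6 wants (1, 5, 2, 0), pool (4, 5, 1, 2) — not enough r2
  blocked: J7 wants (2, 4, 1, 3), pool (4, 5, 1, 2) — not enough r1
Processes that can never finish: J6 and J7.
(3) Exactly 0 of the possible complete orderings are safe sequences.


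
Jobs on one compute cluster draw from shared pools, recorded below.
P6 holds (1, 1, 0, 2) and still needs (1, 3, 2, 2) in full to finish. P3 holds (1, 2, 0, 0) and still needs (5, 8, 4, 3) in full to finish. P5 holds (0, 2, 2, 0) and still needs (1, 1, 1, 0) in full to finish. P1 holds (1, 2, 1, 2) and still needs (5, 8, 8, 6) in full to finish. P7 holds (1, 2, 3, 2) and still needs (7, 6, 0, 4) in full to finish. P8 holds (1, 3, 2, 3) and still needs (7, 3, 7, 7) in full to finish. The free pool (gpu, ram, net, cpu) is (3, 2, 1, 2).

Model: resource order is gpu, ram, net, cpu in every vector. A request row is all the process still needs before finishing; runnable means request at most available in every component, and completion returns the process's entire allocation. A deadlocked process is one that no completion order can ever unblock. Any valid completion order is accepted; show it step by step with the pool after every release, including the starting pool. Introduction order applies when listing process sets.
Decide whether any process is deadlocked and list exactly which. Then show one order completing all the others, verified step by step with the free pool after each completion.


The deadlocked set is P3, P1, P7 and P8.
Key observation: the pool after P5, P6 is (4, 5, 3, 4); every surviving request exceeds it in gpu, so progress ends there.
The rest can finish in the order P5, P6. Walking it through:
  pool = (3, 2, 1, 2)
  P5: need (1, 1, 1, 0) fits (3, 2, 1, 2); releases (0, 2, 2, 0), pool now (3, 4, 3, 2)
  P6: need (1, 3, 2, 2) fits (3, 4, 3, 2); releases (1, 1, 0, 2), pool now (4, 5, 3, 4)
The stuck group stays short no matter what:
  P3 cannot run: need (5, 8, 4, 3) vs free (4, 5, 3, 4) (insufficient gpu, ram and net)
  P1 cannot run: need (5, 8, 8, 6) vs free (4, 5, 3, 4) (insufficient gpu, ram, net and cpu)
  P7 cannot run: need (7, 6, 0, 4) vs free (4, 5, 3, 4) (insufficient gpu and ram)
  P8 cannot run: need (7, 3, 7, 7) vs free (4, 5, 3, 4) (insufficient gpu, net and cpu)


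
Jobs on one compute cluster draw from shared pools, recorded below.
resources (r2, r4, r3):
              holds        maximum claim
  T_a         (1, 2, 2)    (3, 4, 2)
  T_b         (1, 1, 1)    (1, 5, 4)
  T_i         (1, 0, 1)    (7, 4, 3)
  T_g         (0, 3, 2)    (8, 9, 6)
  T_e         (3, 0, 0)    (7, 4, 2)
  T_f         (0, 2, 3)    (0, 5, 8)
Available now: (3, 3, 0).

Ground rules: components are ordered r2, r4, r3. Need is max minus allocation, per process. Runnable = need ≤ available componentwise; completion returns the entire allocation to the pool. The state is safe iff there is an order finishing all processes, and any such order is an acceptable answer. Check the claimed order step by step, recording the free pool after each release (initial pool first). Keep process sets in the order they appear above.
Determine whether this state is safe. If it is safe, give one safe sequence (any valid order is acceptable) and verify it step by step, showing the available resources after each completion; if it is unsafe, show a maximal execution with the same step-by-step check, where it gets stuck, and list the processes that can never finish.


The state is SAFE; one workable sequence: T_a, T_e, T_i, T_b, T_g, T_f.
Key observation: reading the order forward, T_e is the first process whose need (4, 4, 2) meets the free pool (4, 5, 2) exactly on a resource it requests.
Step-by-step check:
  pool = (3, 3, 0)
  T_a: need (2, 2, 0) fits (3, 3, 0); releases (1, 2, 2), pool now (4, 5, 2)
  T_e: need (4, 4, 2) fits (4, 5, 2); releases (3, 0, 0), pool now (7, 5, 2)
  T_i: need (6, 4, 2) fits (7, 5, 2); releases (1, 0, 1), pool now (8, 5, 3)
  T_b: need (0, 4, 3) fits (8, 5, 3); releases (1, 1, 1), pool now (9, 6, 4)
  T_g: need (8, 6, 4) fits (9, 6, 4); releases (0, 3, 2), pool now (9, 9, 6)
  T_f: need (0, 3, 5) fits (9, 9, 6); releases (0, 2, 3), pool now (9, 11, 9)


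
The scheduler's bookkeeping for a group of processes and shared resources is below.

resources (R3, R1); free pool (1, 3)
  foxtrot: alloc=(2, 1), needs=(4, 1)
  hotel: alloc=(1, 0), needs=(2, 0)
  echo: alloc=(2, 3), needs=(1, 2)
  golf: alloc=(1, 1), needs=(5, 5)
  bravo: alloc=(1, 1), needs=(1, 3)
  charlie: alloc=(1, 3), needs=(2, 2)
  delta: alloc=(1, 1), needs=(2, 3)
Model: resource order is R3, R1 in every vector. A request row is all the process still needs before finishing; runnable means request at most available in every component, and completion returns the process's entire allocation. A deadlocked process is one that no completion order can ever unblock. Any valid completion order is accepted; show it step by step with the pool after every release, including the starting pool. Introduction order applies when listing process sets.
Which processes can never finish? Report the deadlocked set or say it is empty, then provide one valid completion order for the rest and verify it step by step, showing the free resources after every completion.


No process is deadlocked.
Key observation: beginning at echo, releases accumulate fast enough that every process eventually fits.
The rest can finish in the order echo, hotel, delta, foxtrot, bravo, golf, charlie. Check, step by step:
  pool = (1, 3)
  echo needs (1, 2) <= (1, 3) -> finishes; pool += (2, 3) = (3, 6)
  hotel needs (2, 0) <= (3, 6) -> finishes; pool += (1, 0) = (4, 6)
  delta needs (2, 3) <= (4, 6) -> finishes; pool += (1, 1) = (5, 7)
  foxtrot needs (4, 1) <= (5, 7) -> finishes; pool += (2, 1) = (7, 8)
  bravo needs (1, 3) <= (7, 8) -> finishes; pool += (1, 1) = (8, 9)
  golf needs (5, 5) <= (8, 9) -> finishes; pool += (1, 1) = (9, 10)
  charlie needs (2, 2) <= (9, 10) -> finishes; pool += (1, 3) = (10, 13)


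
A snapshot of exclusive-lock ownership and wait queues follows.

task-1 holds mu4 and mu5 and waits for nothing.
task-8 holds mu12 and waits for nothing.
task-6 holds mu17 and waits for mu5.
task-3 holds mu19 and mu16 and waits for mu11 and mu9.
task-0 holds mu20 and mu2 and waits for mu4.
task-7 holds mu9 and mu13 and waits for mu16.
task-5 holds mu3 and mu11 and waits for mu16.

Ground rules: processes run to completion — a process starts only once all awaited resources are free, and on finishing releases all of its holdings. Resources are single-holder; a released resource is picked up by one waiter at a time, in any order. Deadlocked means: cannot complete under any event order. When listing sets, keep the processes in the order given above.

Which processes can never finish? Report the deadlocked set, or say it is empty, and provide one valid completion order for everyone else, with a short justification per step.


Deadlocked set: task-3, task-7 and task-5.
Key observation: the cycle task-3 -> task-7 -> task-3 can never break — each member waits on the next; task-5 is caught in further circular waits.
A valid finishing order for the others: task-1, task-8, task-6, task-0.
Verifying each step:
  run task-1 (it waits on nothing); releases mu4 and mu5
  run task-8 (it waits on nothing); releases mu12
  task-6 waits on mu5 — all released -> runs and releases mu17
  task-0 waits on mu4 — all released -> runs and releases mu20 and mu2


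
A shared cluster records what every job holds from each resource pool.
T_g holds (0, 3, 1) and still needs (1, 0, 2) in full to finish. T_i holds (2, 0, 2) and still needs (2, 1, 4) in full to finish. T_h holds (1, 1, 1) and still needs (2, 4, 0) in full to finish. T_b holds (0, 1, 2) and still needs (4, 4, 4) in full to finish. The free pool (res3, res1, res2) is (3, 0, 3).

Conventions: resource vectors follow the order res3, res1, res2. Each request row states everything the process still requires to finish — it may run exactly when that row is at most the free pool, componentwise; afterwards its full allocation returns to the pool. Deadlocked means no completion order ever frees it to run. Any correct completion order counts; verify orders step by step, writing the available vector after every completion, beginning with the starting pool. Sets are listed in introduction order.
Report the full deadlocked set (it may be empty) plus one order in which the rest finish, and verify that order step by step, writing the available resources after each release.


The deadlocked set is T_h and T_b.
Key observation: res1 is the bottleneck — with T_g, T_i done the pool holds (5, 3, 6), short of every remaining need.
A valid finishing order for the others: T_g, T_i. Walking it through:
  pool = (3, 0, 3)
  T_g: need (1, 0, 2) fits (3, 0, 3); releases (0, 3, 1), pool now (3, 3, 4)
  T_i: need (2, 1, 4) fits (3, 3, 4); releases (2, 0, 2), pool now (5, 3, 6)
None of the blocked processes ever fits:
  blocked: T_h wants (2, 4, 0), pool (5, 3, 6) — not enough res1
  blocked: T_b wants (4, 4, 4), pool (5, 3, 6) — not enough res1


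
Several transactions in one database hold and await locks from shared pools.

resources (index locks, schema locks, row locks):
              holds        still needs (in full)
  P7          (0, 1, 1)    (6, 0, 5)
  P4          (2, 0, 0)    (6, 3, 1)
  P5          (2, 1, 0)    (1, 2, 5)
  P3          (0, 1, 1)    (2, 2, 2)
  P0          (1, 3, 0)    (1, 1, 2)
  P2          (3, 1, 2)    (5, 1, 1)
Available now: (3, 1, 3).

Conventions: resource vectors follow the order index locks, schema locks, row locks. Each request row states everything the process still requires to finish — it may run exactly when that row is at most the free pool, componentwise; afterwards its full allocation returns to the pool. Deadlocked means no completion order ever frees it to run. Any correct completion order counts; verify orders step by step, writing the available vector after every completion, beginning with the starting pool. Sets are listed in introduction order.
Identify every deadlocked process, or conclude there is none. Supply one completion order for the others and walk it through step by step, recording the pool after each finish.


Deadlocked: P7, P4, P5 and P2.
Key observation: after P0, P3 the pool peaks at (4, 5, 4), and each blocked process is short somewhere: P7 on index locks, row locks; P4 on index locks; P5 on row locks; P2 on index locks.
A valid finishing order for the others: P0, P3. Step-by-step check:
  pool = (3, 1, 3)
  P0: need (1, 1, 2) fits (3, 1, 3); releases (1, 3, 0), pool now (4, 4, 3)
  P3: need (2, 2, 2) fits (4, 4, 3); releases (0, 1, 1), pool now (4, 5, 4)
The stuck group stays short no matter what:
  blocked: P7 wants (6, 0, 5), pool (4, 5, 4) — not enough index locks and row locks
  blocked: P4 wants (6, 3, 1), pool (4, 5, 4) — not enough index locks
  blocked: P5 wants (1, 2, 5), pool (4, 5, 4) — not enough row locks
  blocked: P2 wants (5, 1, 1), pool (4, 5, 4) — not enough index locks


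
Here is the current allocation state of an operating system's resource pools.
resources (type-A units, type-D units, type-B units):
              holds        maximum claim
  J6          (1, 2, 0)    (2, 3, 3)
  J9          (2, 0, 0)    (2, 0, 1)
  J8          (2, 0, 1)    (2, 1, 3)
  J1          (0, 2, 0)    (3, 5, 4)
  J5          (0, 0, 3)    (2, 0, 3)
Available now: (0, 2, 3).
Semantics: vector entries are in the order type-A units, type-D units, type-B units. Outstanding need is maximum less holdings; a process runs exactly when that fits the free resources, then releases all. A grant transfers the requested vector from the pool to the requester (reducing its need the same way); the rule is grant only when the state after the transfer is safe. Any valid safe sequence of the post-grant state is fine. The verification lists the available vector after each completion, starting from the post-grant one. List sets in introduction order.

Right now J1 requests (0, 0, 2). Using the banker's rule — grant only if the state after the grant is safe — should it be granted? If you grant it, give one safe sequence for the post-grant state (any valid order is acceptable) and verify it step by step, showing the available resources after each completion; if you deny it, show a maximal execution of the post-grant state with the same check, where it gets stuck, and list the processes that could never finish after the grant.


GRANT. The post-grant state is safe; one safe sequence: J9, J5, J8, J6, J1.
Key observation: even at the reduced pool (0, 2, 1), J9 fits immediately, so safety survives the grant.
Step-by-step check of the post-grant state:
  pool = (0, 2, 1)
  run J9 (needs (0, 0, 1), free (0, 2, 1)); after release of (2, 0, 0) the pool is (2, 2, 1)
  run J5 (needs (2, 0, 0), free (2, 2, 1)); after release of (0, 0, 3) the pool is (2, 2, 4)
  run J8 (needs (0, 1, 2), free (2, 2, 4)); after release of (2, 0, 1) the pool is (4, 2, 5)
  run J6 (needs (1, 1, 3), free (4, 2, 5)); after release of (1, 2, 0) the pool is (5, 4, 5)
  run J1 (needs (3, 3, 2), free (5, 4, 5)); after release of (0, 2, 2) the pool is (5, 6, 7)


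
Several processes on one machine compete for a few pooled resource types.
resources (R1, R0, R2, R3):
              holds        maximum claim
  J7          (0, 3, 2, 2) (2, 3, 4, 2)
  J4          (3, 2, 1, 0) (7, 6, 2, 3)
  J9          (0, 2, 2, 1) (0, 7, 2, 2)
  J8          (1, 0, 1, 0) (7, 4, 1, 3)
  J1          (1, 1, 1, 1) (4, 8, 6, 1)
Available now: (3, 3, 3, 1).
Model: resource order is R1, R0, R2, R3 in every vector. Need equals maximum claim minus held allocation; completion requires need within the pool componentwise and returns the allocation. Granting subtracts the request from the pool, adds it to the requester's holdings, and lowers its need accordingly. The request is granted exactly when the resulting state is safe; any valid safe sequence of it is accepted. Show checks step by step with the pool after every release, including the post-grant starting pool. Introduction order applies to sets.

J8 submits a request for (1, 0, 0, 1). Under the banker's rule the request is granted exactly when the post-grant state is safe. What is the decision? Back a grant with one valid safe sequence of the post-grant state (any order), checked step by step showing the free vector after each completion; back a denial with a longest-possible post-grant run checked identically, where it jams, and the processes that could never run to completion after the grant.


DENY. Granting would leave the state unsafe.
Key observation: R1 is the bottleneck — with J7, J9 done the pool holds (2, 8, 7, 3), short of every remaining need.
On the post-grant state, J7, J9 is a maximal run — nothing extends it. Walking it through:
  pool = (2, 3, 3, 0)
  J7 needs (2, 0, 2, 0) <= (2, 3, 3, 0) -> finishes; pool += (0, 3, 2, 2) = (2, 6, 5, 2)
  J9 needs (0, 5, 0, 1) <= (2, 6, 5, 2) -> finishes; pool += (0, 2, 2, 1) = (2, 8, 7, 3)
  J4 still needs (4, 4, 1, 3) but only (2, 8, 7, 3) is free — short on R1
  J8 still needs (5, 4, 0, 2) but only (2, 8, 7, 3) is free — short on R1
  J1 still needs (3, 7, 5, 0) but only (2, 8, 7, 3) is free — short on R1
Had the request been granted, J4, J8 and J1 could never finish.


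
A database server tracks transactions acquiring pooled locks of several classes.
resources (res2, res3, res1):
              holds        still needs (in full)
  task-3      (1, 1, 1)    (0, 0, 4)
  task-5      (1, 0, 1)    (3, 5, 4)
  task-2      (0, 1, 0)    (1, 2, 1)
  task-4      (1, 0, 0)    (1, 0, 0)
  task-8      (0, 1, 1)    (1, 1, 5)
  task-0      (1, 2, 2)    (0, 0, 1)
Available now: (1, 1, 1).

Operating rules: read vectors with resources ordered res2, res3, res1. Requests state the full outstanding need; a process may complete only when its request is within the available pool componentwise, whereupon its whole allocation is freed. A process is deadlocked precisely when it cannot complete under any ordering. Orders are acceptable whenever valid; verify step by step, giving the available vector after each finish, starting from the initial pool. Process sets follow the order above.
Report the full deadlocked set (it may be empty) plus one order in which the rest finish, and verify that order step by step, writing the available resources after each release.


The deadlocked set is task-3, task-5 and task-8.
Key observation: res1 is the bottleneck — with task-4, task-0, task-2 done the pool holds (3, 4, 3), short of every remaining need.
The rest can finish in the order task-4, task-0, task-2. Walking it through:
  pool = (1, 1, 1)
  run task-4 (needs (1, 0, 0), free (1, 1, 1)); after release of (1, 0, 0) the pool is (2, 1, 1)
  run task-0 (needs (0, 0, 1), free (2, 1, 1)); after release of (1, 2, 2) the pool is (3, 3, 3)
  run task-2 (needs (1, 2, 1), free (3, 3, 3)); after release of (0, 1, 0) the pool is (3, 4, 3)
The blocked processes can never fit:
  task-3 cannot run: need (0, 0, 4) vs free (3, 4, 3) (insufficient res1)
  task-5 cannot run: need (3, 5, 4) vs free (3, 4, 3) (insufficient res3 and res1)
  task-8 cannot run: need (1, 1, 5) vs free (3, 4, 3) (insufficient res1)


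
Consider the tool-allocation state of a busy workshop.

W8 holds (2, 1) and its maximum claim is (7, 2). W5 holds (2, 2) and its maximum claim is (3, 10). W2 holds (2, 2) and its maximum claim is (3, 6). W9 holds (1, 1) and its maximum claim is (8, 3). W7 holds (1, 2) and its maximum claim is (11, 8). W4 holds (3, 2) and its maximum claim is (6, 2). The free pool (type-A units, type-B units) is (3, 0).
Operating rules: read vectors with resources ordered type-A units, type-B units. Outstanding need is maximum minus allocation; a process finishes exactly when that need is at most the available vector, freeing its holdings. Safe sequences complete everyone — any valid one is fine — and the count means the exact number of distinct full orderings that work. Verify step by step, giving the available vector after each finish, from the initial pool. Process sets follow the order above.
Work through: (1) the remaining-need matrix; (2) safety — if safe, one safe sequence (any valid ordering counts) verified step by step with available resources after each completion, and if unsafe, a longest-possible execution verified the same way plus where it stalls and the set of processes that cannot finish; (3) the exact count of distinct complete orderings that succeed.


(1) Outstanding need per process (order type-A units, type-B units):
  W8: (5, 1)
  W5: (1, 8)
  W2: (1, 4)
  W9: (7, 2)
  W7: (10, 6)
  W4: (3, 0)
(2) SAFE, for example via the order W4, W8, W9, W2, W7, W5.
Key observation: at W4 the run first touches a limit — (3, 0) against (3, 0), exact on a resource it actually requests.
Check, step by step:
  pool = (3, 0)
  W4 needs (3, 0) <= (3, 0) -> finishes; pool += (3, 2) = (6, 2)
  W8 needs (5, 1) <= (6, 2) -> finishes; pool += (2, 1) = (8, 3)
  W9 needs (7, 2) <= (8, 3) -> finishes; pool += (1, 1) = (9, 4)
  W2 needs (1, 4) <= (9, 4) -> finishes; pool += (2, 2) = (11, 6)
  W7 needs (10, 6) <= (11, 6) -> finishes; pool += (1, 2) = (12, 8)
  W5 needs (1, 8) <= (12, 8) -> finishes; pool += (2, 2) = (14, 10)
(3) The exact count: 1 of the possible complete orderings is a safe sequence.


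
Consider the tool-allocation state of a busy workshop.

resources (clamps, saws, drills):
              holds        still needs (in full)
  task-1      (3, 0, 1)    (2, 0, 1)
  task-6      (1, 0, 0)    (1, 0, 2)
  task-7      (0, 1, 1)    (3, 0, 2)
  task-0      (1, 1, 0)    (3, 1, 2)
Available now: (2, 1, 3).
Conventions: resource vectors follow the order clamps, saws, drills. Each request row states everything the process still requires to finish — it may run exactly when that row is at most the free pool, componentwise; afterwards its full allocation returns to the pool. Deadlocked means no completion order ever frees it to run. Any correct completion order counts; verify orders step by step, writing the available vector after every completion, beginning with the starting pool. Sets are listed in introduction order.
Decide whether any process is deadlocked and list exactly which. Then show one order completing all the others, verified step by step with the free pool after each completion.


No process is deadlocked.
Key observation: beginning at task-6, releases accumulate fast enough that every process eventually fits.
A valid finishing order for the others: task-6, task-7, task-0, task-1. Check, step by step:
  pool = (2, 1, 3)
  run task-6 (needs (1, 0, 2), free (2, 1, 3)); after release of (1, 0, 0) the pool is (3, 1, 3)
  run task-7 (needs (3, 0, 2), free (3, 1, 3)); after release of (0, 1, 1) the pool is (3, 2, 4)
  run task-0 (needs (3, 1, 2), free (3, 2, 4)); after release of (1, 1, 0) the pool is (4, 3, 4)
  run task-1 (needs (2, 0, 1), free (4, 3, 4)); after release of (3, 0, 1) the pool is (7, 3, 5)


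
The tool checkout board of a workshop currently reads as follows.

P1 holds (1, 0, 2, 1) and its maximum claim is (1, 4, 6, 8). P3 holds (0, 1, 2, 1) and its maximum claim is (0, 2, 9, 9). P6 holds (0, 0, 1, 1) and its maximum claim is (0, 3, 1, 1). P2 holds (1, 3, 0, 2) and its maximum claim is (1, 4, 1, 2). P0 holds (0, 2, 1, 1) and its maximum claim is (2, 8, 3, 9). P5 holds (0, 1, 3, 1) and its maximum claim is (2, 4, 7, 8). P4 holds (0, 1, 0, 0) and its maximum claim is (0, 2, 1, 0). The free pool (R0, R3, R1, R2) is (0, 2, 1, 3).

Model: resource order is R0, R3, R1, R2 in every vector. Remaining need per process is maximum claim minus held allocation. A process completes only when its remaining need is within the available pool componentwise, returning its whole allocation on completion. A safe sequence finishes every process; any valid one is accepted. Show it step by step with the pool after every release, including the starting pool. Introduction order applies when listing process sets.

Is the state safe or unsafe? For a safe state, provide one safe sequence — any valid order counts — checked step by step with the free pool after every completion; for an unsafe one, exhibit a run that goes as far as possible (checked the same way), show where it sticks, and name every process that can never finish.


UNSAFE.
Key observation: R2 is the bottleneck — with P4, P2, P6 done the pool holds (1, 6, 2, 6), short of every remaining need.
A maximal execution: P4, P2, P6 — then nothing else fits. Verifying each step:
  pool = (0, 2, 1, 3)
  P4 needs (0, 1, 1, 0) <= (0, 2, 1, 3) -> finishes; pool += (0, 1, 0, 0) = (0, 3, 1, 3)
  P2 needs (0, 1, 1, 0) <= (0, 3, 1, 3) -> finishes; pool += (1, 3, 0, 2) = (1, 6, 1, 5)
  P6 needs (0, 3, 0, 0) <= (1, 6, 1, 5) -> finishes; pool += (0, 0, 1, 1) = (1, 6, 2, 6)
  P1 still needs (0, 4, 4, 7) but only (1, 6, 2, 6) is free — short on R1 and R2
  P3 still needs (0, 1, 7, 8) but only (1, 6, 2, 6) is free — short on R1 and R2
  P0 still needs (2, 6, 2, 8) but only (1, 6, 2, 6) is free — short on R0 and R2
  P5 still needs (2, 3, 4, 7) but only (1, 6, 2, 6) is free — short on R0, R1 and R2
Never able to finish: P1, P3, P0 and P5.
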